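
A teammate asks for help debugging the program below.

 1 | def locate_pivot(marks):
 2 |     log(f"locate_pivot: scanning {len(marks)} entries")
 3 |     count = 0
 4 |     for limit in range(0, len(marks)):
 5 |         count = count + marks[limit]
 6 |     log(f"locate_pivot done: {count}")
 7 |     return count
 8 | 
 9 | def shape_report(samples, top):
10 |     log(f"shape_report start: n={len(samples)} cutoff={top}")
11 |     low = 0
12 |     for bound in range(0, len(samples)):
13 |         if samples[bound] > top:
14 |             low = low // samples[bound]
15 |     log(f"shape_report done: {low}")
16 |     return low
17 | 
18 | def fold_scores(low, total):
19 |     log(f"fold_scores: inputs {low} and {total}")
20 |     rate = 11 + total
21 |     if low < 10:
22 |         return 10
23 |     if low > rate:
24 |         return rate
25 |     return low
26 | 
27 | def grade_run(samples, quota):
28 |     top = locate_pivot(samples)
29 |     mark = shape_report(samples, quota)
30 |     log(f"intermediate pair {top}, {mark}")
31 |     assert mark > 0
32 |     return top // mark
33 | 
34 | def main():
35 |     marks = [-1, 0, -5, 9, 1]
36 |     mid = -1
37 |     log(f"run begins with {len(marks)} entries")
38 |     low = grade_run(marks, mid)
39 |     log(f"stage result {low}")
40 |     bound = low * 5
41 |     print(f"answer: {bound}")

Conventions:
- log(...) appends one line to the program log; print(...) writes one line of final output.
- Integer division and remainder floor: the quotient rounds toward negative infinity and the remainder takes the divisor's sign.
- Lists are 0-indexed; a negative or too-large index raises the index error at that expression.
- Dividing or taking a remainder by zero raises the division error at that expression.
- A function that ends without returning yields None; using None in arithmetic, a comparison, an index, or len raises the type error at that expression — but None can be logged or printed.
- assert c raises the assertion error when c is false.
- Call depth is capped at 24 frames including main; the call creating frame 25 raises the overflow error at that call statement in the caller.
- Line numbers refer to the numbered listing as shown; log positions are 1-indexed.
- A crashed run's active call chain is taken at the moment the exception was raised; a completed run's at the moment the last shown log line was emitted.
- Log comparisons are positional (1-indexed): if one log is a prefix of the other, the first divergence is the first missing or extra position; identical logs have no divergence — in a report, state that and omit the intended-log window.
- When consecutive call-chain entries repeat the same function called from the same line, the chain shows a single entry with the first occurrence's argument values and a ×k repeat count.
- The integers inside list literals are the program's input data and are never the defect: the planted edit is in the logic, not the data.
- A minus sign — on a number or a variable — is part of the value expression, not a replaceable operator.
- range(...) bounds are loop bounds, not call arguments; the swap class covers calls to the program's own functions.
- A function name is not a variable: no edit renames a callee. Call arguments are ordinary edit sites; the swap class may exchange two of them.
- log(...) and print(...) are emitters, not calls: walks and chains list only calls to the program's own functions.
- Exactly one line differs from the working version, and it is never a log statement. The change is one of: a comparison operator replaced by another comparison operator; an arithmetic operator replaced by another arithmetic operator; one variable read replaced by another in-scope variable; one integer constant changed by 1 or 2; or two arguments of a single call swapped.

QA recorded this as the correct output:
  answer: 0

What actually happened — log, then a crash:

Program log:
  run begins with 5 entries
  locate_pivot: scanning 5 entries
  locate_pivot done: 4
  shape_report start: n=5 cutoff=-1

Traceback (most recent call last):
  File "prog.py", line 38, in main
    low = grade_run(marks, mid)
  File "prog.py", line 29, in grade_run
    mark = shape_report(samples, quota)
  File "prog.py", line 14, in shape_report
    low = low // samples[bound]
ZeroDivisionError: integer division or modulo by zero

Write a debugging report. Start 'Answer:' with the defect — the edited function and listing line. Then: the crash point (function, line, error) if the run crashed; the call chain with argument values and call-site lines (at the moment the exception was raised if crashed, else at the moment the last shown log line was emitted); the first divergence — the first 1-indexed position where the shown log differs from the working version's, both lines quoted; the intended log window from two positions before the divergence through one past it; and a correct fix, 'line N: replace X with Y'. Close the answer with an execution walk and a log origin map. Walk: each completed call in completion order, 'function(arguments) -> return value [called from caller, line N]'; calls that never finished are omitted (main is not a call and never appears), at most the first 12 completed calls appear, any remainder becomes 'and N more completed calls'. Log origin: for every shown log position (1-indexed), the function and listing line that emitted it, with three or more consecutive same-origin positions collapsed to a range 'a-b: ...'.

Answer: the defect is in shape_report at line 14.
Key observation: After 4 matching log lines the faulty run goes silent, while the working version continues with 'shape_report done: 10'.
Crash: shape_report, line 14, ZeroDivisionError.
Call chain: main -> grade_run([-1, 0, -5, 9, 1], -1) (called at line 38) -> shape_report([-1, 0, -5, 9, 1], -1) (called at line 29).
First divergence: position 5 — after 4 matching lines the faulty run goes silent; intended next line 'shape_report done: 10'.
Intended log window:
  3: locate_pivot done: 4
  4: shape_report start: n=5 cutoff=-1
  5: shape_report done: 10
  6: intermediate pair 4, 10
Execution walk:
  locate_pivot([-1, 0, -5, 9, 1]) -> 4  [called from grade_run, line 28]
Log origins:
  1: from main, line 37
  2: from locate_pivot, line 2
  3: from locate_pivot, line 6
  4: from shape_report, line 10
A correct fix: line 14: replace `//` with `+`.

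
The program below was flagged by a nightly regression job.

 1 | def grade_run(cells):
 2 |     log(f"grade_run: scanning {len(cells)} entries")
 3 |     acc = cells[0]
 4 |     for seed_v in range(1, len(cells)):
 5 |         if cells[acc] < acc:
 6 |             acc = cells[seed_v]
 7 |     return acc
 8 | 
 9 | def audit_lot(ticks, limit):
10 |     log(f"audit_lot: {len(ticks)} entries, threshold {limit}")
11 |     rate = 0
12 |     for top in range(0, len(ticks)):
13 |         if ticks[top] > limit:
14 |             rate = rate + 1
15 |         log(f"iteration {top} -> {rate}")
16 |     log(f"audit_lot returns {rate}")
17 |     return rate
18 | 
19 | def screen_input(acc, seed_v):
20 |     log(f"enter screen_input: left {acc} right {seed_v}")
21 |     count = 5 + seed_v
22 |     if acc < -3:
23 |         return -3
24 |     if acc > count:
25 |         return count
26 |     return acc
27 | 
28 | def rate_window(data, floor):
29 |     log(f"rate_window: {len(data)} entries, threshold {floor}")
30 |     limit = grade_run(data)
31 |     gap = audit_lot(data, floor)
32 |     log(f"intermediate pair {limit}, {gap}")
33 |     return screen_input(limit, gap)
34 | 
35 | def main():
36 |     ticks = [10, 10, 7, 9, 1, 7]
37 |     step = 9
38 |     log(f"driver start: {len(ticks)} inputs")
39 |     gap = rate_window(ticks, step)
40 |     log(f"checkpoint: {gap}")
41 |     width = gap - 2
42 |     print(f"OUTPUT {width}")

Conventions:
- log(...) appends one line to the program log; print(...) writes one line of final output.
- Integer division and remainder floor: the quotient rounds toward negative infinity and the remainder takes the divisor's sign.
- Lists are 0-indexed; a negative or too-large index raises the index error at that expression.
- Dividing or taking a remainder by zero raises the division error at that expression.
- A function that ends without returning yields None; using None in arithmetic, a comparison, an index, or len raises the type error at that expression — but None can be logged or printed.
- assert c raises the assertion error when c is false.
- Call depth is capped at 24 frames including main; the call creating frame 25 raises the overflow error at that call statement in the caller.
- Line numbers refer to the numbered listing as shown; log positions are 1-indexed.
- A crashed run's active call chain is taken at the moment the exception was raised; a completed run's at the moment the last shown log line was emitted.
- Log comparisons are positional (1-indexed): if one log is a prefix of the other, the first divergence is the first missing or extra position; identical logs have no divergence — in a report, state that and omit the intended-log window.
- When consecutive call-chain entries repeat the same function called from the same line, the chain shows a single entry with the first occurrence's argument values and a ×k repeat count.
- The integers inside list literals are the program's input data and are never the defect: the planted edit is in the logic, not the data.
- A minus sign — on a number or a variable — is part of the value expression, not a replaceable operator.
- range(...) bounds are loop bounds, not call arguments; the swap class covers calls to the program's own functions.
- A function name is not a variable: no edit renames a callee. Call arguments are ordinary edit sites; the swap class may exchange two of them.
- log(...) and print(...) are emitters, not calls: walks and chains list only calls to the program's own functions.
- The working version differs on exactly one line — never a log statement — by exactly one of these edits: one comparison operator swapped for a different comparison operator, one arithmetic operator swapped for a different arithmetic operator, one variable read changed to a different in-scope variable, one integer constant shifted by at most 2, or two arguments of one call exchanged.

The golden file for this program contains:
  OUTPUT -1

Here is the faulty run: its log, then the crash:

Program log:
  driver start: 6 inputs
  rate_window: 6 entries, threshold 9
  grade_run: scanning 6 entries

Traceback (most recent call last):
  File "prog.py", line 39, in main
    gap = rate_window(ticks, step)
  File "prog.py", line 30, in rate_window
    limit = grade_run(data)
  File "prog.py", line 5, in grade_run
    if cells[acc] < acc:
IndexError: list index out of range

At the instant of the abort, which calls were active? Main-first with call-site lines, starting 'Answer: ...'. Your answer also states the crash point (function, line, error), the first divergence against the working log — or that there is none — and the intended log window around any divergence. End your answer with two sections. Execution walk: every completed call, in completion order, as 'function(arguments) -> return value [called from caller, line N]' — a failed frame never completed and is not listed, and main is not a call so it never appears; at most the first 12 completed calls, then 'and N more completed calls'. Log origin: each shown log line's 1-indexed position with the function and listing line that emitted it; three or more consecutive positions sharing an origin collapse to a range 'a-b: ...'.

Answer: main -> rate_window (called at line 39) -> grade_run (called at line 30).
The tell: The faulty run's log stops after 3 lines; the working version's next line would be 'audit_lot: 6 entries, threshold 9'.
Crash: grade_run, line 5, IndexError.
First divergence: position 4 (shown log ended at 3 lines; the working version continues: 'audit_lot: 6 entries, threshold 9').
Intended log window:
  2: rate_window: 6 entries, threshold 9
  3: grade_run: scanning 6 entries
  4: audit_lot: 6 entries, threshold 9
  5: iteration 0 -> 1
Execution walk:
  (no call completed)
Log line origins:
  1: logged in main at line 38
  2: logged in rate_window at line 29
  3: logged in grade_run at line 2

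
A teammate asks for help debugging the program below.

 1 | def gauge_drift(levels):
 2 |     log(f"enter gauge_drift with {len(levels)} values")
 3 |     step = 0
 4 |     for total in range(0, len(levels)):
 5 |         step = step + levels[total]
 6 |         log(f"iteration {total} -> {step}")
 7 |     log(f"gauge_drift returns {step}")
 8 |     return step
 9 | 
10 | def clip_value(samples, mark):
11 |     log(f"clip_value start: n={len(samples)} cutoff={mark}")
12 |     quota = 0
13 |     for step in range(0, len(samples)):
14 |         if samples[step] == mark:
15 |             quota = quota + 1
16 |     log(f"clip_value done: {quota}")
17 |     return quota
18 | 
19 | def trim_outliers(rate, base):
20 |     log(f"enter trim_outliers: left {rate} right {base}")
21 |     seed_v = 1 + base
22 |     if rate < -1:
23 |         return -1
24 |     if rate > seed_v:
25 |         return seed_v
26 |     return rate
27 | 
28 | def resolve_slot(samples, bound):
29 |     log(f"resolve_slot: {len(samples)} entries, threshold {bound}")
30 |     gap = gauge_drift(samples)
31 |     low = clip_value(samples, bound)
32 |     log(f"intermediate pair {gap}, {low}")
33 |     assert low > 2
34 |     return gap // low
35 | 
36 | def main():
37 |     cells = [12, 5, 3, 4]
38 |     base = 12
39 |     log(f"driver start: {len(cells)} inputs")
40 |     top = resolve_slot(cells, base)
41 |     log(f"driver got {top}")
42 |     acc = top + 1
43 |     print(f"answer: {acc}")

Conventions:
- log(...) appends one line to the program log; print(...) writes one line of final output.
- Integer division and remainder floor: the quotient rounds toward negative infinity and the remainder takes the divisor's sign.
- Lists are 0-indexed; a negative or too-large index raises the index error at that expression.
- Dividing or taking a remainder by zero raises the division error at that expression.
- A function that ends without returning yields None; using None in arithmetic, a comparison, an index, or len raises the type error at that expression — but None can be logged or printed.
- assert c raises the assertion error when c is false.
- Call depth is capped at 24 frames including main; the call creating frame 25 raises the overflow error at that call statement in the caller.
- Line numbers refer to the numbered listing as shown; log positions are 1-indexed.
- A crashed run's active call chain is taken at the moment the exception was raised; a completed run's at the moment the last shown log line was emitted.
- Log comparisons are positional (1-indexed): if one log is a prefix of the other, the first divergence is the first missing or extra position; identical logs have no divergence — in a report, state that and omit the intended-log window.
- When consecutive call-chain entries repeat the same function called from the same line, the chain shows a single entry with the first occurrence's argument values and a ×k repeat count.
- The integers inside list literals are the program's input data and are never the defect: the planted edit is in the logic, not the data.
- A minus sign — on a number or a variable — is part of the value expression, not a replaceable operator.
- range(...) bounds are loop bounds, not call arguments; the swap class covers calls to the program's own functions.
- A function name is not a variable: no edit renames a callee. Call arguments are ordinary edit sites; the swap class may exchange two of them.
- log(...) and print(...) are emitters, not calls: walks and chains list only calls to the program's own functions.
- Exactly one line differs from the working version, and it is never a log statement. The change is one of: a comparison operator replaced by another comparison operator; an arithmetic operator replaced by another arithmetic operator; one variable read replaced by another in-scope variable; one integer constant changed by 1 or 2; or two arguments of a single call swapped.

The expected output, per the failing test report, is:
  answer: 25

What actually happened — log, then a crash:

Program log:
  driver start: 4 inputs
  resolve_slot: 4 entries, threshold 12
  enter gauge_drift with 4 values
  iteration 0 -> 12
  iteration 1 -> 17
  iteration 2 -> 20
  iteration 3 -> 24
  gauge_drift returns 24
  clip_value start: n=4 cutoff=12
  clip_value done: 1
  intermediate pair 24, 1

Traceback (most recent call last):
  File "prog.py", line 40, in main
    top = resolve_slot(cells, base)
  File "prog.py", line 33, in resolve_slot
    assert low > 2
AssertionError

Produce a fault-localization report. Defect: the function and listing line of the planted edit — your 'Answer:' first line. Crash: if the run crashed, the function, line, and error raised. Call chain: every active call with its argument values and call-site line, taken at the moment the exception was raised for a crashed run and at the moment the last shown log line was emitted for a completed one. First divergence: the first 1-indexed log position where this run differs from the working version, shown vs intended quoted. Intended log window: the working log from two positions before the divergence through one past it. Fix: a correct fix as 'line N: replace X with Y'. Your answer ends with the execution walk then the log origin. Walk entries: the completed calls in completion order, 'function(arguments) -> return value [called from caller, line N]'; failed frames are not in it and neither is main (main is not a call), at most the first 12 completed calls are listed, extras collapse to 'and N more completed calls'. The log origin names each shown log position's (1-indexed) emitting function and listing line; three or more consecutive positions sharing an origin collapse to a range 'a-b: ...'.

Answer: the defect is in resolve_slot at line 33.
Key fact: The shown log is a 11-line prefix of the intended one, whose next entry is 'driver got 24'.
Crash: resolve_slot, line 33, AssertionError.
Call chain: main -> resolve_slot([12, 5, 3, 4], 12) (called at line 40).
First divergence: position 12 — the faulty run's log ends after 11 lines; the working version continues with 'driver got 24'.
Intended log window:
  10: clip_value done: 1
  11: intermediate pair 24, 1
  12: driver got 24
Execution walk:
  gauge_drift([12, 5, 3, 4]) -> 24  [called from resolve_slot, line 30]
  clip_value([12, 5, 3, 4], 12) -> 1  [called from resolve_slot, line 31]
Log line origins:
  1: emitted by main (line 39)
  2: emitted by resolve_slot (line 29)
  3: emitted by gauge_drift (line 2)
  4-7: emitted by gauge_drift (line 6)
  8: emitted by gauge_drift (line 7)
  9: emitted by clip_value (line 11)
  10: emitted by clip_value (line 16)
  11: emitted by resolve_slot (line 32)
A correct fix: line 33: replace `2` with `0`.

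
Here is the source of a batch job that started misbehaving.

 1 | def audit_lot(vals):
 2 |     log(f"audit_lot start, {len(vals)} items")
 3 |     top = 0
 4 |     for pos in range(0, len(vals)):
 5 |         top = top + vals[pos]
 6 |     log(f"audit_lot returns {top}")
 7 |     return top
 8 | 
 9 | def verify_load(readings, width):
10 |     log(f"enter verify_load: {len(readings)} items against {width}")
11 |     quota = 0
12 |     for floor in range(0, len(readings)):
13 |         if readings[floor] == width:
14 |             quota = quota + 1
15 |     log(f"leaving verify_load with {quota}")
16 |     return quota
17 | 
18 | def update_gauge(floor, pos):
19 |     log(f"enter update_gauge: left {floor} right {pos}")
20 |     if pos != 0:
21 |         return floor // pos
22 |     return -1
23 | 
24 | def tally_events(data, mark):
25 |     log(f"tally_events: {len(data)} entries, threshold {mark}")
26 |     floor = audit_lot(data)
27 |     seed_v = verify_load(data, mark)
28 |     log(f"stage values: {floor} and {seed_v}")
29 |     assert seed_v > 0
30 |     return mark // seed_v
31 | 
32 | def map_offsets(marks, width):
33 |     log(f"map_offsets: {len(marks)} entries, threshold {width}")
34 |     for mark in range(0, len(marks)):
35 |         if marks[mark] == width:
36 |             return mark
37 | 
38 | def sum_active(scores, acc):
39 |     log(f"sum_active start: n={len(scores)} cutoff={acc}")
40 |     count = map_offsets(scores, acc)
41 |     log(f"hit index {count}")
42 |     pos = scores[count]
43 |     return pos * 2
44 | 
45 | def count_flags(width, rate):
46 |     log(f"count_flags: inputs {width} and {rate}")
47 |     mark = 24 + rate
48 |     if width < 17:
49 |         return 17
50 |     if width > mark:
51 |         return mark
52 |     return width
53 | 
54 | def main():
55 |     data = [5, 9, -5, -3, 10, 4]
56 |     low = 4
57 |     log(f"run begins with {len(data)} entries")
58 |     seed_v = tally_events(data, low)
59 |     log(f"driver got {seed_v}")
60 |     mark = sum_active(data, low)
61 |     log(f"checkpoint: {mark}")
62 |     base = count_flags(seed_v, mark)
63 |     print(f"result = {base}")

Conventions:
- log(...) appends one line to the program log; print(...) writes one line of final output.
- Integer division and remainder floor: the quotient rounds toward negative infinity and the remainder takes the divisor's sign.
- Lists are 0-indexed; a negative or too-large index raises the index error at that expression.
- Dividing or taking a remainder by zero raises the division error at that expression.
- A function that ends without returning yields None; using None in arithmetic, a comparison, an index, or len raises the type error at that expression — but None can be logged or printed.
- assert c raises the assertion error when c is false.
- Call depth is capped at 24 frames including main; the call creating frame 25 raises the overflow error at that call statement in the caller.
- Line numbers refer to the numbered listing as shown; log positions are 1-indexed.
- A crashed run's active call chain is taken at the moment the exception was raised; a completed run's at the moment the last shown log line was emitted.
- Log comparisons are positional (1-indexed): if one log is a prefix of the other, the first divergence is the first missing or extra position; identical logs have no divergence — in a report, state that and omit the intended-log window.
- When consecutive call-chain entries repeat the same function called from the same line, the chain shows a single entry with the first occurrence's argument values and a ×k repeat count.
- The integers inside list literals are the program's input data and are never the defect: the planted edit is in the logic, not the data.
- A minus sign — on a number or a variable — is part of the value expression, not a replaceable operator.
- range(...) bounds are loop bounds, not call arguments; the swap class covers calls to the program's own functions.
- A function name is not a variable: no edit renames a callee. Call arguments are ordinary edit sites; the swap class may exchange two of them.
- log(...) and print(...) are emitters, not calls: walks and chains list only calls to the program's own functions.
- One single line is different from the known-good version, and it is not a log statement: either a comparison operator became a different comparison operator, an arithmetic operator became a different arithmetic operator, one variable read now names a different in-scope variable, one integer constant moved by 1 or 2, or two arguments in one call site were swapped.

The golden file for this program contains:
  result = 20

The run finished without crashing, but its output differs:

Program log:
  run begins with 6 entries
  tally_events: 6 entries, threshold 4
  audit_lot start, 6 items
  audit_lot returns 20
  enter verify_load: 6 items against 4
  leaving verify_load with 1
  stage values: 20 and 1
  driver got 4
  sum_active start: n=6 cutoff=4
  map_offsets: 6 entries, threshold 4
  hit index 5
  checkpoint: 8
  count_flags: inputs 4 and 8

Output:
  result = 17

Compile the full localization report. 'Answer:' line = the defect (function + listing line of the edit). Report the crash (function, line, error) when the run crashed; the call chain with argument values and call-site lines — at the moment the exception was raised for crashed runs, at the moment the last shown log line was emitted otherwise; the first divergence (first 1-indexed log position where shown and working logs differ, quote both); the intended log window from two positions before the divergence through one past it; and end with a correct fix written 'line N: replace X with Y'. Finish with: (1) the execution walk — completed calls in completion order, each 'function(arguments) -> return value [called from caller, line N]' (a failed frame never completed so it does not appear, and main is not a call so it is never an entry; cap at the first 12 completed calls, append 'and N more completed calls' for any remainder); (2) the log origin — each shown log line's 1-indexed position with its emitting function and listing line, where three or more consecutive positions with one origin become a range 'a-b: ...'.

Answer: the defect is in tally_events at line 30.
Key observation: The log first diverges at position 8: the faulty run prints 'driver got 4' where the working version prints 'driver got 20'.
Call chain: main -> count_flags(4, 8) (called at line 62).
First divergence: position 8 — the shown line 'driver got 4' should read 'driver got 20'.
Intended log window:
  6: leaving verify_load with 1
  7: stage values: 20 and 1
  8: driver got 20
  9: sum_active start: n=6 cutoff=4
Execution walk:
  audit_lot([5, 9, -5, -3, 10, 4]) -> 20  [called from tally_events, line 26]
  verify_load([5, 9, -5, -3, 10, 4], 4) -> 1  [called from tally_events, line 27]
  tally_events([5, 9, -5, -3, 10, 4], 4) -> 4  [called from main, line 58]
  map_offsets([5, 9, -5, -3, 10, 4], 4) -> 5  [called from sum_active, line 40]
  sum_active([5, 9, -5, -3, 10, 4], 4) -> 8  [called from main, line 60]
  count_flags(4, 8) -> 17  [called from main, line 62]
Origin of each log line:
  1 — main, line 57
  2 — tally_events, line 25
  3 — audit_lot, line 2
  4 — audit_lot, line 6
  5 — verify_load, line 10
  6 — verify_load, line 15
  7 — tally_events, line 28
  8 — main, line 59
  9 — sum_active, line 39
  10 — map_offsets, line 33
  11 — sum_active, line 41
  12 — main, line 61
  13 — count_flags, line 46
A correct fix: line 30: replace `mark` with `floor`.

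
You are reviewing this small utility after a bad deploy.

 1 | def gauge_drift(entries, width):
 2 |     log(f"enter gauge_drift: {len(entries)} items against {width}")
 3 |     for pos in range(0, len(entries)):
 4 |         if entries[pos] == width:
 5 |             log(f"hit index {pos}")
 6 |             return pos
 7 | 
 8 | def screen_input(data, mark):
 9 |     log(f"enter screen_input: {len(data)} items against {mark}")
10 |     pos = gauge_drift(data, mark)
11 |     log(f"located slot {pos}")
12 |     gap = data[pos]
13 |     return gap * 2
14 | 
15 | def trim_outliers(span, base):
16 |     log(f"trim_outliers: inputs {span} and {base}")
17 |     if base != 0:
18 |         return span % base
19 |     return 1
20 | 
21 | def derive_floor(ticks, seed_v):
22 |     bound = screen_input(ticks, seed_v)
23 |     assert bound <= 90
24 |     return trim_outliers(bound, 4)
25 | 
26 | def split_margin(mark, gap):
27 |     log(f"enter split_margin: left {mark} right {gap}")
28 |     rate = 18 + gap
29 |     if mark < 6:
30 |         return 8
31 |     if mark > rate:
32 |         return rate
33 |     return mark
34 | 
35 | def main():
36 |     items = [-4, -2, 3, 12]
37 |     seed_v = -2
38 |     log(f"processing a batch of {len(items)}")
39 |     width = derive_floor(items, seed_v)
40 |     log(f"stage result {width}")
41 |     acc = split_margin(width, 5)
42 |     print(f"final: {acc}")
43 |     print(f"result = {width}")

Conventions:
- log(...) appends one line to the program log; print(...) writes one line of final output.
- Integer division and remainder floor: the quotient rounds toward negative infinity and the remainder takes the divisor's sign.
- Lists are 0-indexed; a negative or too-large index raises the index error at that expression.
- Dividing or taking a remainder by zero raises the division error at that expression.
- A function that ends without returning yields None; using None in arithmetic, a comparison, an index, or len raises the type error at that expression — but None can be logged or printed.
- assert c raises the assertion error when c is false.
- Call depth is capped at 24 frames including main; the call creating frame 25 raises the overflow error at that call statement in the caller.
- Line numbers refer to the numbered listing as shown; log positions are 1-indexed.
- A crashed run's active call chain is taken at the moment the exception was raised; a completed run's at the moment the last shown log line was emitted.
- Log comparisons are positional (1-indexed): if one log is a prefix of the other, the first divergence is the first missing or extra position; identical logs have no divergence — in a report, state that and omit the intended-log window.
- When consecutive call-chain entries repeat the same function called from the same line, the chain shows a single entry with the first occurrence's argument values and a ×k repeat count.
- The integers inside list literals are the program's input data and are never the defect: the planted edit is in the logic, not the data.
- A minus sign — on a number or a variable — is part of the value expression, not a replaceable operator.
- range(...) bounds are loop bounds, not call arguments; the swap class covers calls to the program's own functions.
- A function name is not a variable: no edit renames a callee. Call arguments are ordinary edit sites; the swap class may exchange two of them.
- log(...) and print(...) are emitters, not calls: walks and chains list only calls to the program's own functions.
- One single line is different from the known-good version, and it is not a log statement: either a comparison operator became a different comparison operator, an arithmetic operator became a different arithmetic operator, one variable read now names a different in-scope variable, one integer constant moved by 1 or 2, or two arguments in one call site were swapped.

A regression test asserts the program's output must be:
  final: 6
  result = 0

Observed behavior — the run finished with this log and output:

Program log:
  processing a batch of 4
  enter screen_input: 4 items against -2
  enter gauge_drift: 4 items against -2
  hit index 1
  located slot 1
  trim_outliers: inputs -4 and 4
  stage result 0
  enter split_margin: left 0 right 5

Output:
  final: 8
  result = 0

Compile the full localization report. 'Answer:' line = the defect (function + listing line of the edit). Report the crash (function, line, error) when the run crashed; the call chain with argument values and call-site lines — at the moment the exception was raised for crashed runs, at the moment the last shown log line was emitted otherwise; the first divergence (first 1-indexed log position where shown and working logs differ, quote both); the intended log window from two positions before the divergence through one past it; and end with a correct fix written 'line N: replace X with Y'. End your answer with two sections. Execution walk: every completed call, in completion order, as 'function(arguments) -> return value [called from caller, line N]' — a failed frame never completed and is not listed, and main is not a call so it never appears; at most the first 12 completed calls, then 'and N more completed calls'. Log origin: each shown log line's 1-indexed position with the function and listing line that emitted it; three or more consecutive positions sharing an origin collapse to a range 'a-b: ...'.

Answer: the defect is in split_margin at line 30.
The tell: Every logged value matches the working version; the printed result is what differs.
Call chain: main -> split_margin(0, 5) (called at line 41).
First divergence: none (the log streams are identical).
Execution walk:
  gauge_drift([-4, -2, 3, 12], -2) -> 1  [called from screen_input, line 10]
  screen_input([-4, -2, 3, 12], -2) -> -4  [called from derive_floor, line 22]
  trim_outliers(-4, 4) -> 0  [called from derive_floor, line 24]
  derive_floor([-4, -2, 3, 12], -2) -> 0  [called from main, line 39]
  split_margin(0, 5) -> 8  [called from main, line 41]
Origin of each log line:
  1: from main, line 38
  2: from screen_input, line 9
  3: from gauge_drift, line 2
  4: from gauge_drift, line 5
  5: from screen_input, line 11
  6: from trim_outliers, line 16
  7: from main, line 40
  8: from split_margin, line 27
A correct fix: line 30: replace `8` with `6`.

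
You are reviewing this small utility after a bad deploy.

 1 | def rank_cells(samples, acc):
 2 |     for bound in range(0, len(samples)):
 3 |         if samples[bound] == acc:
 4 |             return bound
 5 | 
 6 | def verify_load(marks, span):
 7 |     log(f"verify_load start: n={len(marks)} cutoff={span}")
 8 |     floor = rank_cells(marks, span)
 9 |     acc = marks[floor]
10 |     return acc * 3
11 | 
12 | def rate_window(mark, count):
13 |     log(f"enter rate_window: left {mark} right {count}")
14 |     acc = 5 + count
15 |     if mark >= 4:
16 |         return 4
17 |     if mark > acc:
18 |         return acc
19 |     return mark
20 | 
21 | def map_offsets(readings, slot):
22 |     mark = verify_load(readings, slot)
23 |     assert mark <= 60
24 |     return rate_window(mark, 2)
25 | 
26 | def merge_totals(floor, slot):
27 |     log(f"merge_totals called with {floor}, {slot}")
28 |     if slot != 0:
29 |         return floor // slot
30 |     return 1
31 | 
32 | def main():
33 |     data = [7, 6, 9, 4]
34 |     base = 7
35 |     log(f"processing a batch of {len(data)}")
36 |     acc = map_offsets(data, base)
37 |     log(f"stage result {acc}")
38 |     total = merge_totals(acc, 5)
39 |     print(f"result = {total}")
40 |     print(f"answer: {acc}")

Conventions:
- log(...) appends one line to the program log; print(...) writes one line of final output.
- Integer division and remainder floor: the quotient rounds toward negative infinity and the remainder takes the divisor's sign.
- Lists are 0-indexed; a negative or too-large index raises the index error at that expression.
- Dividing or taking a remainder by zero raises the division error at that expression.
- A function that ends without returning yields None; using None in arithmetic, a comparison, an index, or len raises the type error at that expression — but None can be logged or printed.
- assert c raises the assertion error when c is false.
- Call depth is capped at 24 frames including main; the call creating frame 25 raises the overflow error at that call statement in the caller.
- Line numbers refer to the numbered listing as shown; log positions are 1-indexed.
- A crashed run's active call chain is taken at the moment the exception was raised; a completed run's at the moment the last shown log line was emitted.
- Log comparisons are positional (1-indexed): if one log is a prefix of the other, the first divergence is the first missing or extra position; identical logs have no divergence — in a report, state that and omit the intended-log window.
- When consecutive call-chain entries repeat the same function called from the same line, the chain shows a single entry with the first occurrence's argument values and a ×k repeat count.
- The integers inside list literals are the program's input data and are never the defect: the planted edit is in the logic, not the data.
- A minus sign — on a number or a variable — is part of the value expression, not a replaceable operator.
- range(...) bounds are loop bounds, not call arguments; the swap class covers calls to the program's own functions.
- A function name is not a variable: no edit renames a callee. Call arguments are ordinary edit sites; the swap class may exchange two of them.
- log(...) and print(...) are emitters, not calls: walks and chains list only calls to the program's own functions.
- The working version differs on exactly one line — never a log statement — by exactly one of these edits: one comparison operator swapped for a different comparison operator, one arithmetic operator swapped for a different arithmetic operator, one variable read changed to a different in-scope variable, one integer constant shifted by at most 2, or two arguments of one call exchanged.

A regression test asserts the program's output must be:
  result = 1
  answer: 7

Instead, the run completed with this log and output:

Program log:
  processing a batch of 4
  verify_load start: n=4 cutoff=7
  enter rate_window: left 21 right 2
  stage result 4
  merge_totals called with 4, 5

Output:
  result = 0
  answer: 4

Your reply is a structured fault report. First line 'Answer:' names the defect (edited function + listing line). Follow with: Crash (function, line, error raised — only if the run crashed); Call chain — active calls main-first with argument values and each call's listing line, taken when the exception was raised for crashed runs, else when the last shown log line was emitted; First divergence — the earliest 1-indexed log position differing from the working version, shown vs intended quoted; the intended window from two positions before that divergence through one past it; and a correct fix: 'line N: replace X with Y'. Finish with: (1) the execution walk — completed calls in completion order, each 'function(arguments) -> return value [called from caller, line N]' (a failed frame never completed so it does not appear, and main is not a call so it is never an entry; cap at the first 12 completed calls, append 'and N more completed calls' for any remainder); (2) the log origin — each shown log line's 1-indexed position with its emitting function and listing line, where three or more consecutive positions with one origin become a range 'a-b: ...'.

Answer: the defect is in rate_window at line 15.
Key fact: At log position 4 the runs split — shown 'stage result 4', but the working version logs 'stage result 7'.
Call chain: main -> merge_totals(4, 5) (called at line 38).
First divergence: position 4 — shown 'stage result 4', intended 'stage result 7'.
Intended log window:
  2: verify_load start: n=4 cutoff=7
  3: enter rate_window: left 21 right 2
  4: stage result 7
  5: merge_totals called with 7, 5
Execution walk:
  rank_cells([7, 6, 9, 4], 7) -> 0  [called from verify_load, line 8]
  verify_load([7, 6, 9, 4], 7) -> 21  [called from map_offsets, line 22]
  rate_window(21, 2) -> 4  [called from map_offsets, line 24]
  map_offsets([7, 6, 9, 4], 7) -> 4  [called from main, line 36]
  merge_totals(4, 5) -> 0  [called from main, line 38]
Log origin:
  1 — main, line 35
  2 — verify_load, line 7
  3 — rate_window, line 13
  4 — main, line 37
  5 — merge_totals, line 27
A correct fix: line 15: replace `>=` with `<`.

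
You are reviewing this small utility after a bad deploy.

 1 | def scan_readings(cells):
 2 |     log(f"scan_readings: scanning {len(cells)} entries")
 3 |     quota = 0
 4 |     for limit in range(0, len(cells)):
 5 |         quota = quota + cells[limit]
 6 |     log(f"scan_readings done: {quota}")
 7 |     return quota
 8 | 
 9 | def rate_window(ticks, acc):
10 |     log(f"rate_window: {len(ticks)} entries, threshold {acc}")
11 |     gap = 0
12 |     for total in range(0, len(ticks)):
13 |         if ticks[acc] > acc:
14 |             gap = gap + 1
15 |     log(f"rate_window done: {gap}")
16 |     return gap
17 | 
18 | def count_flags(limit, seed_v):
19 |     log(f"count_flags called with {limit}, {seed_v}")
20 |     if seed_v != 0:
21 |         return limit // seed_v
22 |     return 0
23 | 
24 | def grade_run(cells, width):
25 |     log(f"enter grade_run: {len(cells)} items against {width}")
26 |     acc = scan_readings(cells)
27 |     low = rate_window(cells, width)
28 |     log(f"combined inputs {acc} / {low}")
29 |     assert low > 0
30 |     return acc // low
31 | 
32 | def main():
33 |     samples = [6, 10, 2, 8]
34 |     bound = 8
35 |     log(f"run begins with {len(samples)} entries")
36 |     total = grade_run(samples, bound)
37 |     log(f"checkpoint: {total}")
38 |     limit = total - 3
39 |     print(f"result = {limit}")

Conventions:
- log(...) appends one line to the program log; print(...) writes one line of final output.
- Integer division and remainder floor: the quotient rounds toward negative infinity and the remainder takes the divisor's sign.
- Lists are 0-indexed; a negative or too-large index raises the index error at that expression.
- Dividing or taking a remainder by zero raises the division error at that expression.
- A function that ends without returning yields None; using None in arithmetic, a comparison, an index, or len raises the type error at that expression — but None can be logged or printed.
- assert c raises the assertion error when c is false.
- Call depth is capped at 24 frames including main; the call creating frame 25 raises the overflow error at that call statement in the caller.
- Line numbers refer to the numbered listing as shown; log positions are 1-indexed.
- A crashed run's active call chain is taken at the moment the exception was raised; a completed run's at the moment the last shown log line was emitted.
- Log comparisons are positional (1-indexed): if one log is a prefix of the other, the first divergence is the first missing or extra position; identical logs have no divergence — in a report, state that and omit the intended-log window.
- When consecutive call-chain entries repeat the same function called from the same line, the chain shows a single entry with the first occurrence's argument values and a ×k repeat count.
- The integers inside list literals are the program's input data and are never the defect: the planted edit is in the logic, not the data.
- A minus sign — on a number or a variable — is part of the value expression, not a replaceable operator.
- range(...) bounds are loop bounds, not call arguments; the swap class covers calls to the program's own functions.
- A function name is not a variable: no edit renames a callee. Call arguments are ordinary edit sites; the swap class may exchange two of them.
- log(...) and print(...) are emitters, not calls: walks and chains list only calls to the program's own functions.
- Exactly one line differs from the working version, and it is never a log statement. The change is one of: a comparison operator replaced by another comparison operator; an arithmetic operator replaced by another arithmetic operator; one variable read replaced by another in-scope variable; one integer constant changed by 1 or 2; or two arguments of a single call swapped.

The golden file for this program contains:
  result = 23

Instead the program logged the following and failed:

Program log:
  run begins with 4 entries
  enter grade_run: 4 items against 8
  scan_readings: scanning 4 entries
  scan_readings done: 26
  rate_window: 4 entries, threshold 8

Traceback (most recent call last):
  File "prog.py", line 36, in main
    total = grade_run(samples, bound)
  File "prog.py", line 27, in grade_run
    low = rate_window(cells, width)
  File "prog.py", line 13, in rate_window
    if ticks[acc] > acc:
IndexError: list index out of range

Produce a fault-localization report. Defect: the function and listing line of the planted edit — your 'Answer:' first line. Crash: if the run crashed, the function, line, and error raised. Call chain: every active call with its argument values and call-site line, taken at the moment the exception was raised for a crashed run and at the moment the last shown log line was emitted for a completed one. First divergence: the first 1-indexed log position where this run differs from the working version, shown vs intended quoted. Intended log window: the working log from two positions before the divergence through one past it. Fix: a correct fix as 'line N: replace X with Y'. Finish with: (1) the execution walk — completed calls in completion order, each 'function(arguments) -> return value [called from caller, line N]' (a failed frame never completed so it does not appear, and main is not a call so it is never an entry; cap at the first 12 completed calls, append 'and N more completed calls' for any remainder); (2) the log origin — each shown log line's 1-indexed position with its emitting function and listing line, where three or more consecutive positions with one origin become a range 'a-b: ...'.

Answer: the defect is in rate_window at line 13.
Key observation: The shown log is a 5-line prefix of the intended one, whose next entry is 'rate_window done: 1'.
Crash: rate_window, line 13, IndexError.
Call chain: main -> grade_run([6, 10, 2, 8], 8) (called at line 36) -> rate_window([6, 10, 2, 8], 8) (called at line 27).
First divergence: position 6 (shown log ended at 5 lines; the working version continues: 'rate_window done: 1').
Intended log window:
  4: scan_readings done: 26
  5: rate_window: 4 entries, threshold 8
  6: rate_window done: 1
  7: combined inputs 26 / 1
Execution walk:
  scan_readings([6, 10, 2, 8]) -> 26  [called from grade_run, line 26]
Origin of each log line:
  1 — main, line 35
  2 — grade_run, line 25
  3 — scan_readings, line 2
  4 — scan_readings, line 6
  5 — rate_window, line 10
A correct fix: line 13: replace `ticks[acc]` with `ticks[total]`.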